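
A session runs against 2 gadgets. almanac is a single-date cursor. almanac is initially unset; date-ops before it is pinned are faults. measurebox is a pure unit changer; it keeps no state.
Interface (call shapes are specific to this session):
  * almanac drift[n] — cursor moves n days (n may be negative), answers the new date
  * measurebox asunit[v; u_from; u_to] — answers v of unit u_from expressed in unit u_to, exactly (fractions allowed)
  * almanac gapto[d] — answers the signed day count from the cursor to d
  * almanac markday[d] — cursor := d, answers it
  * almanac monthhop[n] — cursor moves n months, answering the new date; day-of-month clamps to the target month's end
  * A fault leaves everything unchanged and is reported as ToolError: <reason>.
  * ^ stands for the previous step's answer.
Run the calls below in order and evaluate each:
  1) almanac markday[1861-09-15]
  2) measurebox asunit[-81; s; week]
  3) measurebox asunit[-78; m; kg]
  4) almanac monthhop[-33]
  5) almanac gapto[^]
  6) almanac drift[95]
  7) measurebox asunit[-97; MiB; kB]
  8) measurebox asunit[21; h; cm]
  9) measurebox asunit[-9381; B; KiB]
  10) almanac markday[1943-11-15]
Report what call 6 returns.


I invoke almanac markday on d→1861-09-15, and get 1861-09-15.
Now I run measurebox asunit on v→-81, u_from→s, u_to→week, → -3/22400.
Now I run measurebox asunit on v→-78, u_from→m, u_to→kg, which returns ToolError: incompatible units.
I invoke almanac monthhop on n→-33, and get 1858-12-15.
I try almanac gapto on d→^, — result: 0.
Then almanac drift on n→95: 1859-03-20.
Using measurebox asunit on v→-97, u_from→MiB, u_to→kB, which returns -12713984/125.
I call measurebox asunit on v→21, u_from→h, u_to→cm, — result: ToolError: incompatible units.
I invoke measurebox asunit on v→-9381, u_from→B, u_to→KiB, and observe -9381/1024.
I use almanac markday on d→1943-11-15: 1943-11-15.

Answer: 1859-03-20


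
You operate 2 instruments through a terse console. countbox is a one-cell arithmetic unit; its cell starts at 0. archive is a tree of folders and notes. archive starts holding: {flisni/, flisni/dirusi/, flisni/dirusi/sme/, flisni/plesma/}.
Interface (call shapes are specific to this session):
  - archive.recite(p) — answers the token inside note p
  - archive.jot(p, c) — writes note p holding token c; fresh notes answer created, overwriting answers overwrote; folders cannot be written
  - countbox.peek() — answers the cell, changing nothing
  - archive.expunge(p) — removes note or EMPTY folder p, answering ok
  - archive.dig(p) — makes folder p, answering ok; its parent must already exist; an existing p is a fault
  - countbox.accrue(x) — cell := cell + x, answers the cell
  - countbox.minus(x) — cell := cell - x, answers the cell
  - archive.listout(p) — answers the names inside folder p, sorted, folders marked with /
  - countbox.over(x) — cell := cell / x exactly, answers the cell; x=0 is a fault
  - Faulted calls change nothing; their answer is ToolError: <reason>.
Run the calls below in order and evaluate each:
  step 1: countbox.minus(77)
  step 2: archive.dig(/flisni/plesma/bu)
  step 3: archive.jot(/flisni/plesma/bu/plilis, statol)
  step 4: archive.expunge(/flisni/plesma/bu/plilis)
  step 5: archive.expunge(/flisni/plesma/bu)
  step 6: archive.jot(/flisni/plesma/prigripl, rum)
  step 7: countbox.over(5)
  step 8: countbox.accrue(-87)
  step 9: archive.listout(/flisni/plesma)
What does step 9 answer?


-- 1. countbox.minus(77) : -77
-- 2. archive.dig(/flisni/plesma/bu) : ok
-- 3. archive.jot(/flisni/plesma/bu/plilis, statol) : created
-- 4. archive.expunge(/flisni/plesma/bu/plilis) : ok
-- 5. archive.expunge(/flisni/plesma/bu) : ok
-- 6. archive.jot(/flisni/plesma/prigripl, rum) : created
-- 7. countbox.over(5) : -77/5
-- 8. countbox.accrue(-87) : -512/5
-- 9. archive.listout(/flisni/plesma) : [prigripl]

Answer: [prigripl]


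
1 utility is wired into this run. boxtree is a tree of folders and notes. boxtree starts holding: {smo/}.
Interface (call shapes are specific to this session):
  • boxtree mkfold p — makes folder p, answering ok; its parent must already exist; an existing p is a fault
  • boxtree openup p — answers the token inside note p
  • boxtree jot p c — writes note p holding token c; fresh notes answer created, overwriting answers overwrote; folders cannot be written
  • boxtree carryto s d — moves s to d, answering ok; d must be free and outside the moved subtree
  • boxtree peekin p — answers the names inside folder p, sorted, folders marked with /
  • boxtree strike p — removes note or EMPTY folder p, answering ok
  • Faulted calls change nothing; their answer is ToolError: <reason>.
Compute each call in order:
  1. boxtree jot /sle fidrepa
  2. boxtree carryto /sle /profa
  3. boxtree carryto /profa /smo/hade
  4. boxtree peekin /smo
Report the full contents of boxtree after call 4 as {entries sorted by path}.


I use boxtree jot on p→/sle, c→fidrepa, → created.
Using boxtree carryto on s→/sle, d→/profa, yielding ok.
Next I call boxtree carryto on s→/profa, d→/smo/hade: ok.
Then boxtree peekin on p→/smo, yielding [hade].

Answer: {smo/, smo/hade=fidrepa}


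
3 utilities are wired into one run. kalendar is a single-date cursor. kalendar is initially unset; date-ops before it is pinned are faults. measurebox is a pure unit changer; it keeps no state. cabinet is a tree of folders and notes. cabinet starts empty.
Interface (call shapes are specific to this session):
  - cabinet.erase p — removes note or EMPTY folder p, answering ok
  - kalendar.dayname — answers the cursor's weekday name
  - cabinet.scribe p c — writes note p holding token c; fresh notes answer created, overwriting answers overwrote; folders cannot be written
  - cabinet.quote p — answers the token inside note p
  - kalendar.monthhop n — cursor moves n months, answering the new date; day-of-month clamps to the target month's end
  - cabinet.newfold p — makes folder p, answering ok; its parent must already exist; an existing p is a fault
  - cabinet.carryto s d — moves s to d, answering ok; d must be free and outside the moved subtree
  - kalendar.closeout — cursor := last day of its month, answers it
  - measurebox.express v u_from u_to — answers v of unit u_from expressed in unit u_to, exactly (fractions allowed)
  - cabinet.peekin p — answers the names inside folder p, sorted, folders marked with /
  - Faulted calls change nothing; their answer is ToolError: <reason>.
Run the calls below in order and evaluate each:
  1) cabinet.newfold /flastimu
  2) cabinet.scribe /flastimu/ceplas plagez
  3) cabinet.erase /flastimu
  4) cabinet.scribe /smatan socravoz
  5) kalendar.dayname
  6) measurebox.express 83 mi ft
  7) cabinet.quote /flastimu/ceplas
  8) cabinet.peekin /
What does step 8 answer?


Answer: [flastimu/, smatan]

Derivation:
-> cabinet.newfold(/flastimu)
<- ok
-> cabinet.scribe(/flastimu/ceplas, plagez)
<- created
-> cabinet.erase(/flastimu)
<- ToolError: not empty
-> cabinet.scribe(/smatan, socravoz)
<- created
-> kalendar.dayname()
<- ToolError: no date set
-> measurebox.express(83, mi, ft)
<- 438240
-> cabinet.quote(/flastimu/ceplas)
<- plagez
-> cabinet.peekin(/)
<- [flastimu/, smatan]


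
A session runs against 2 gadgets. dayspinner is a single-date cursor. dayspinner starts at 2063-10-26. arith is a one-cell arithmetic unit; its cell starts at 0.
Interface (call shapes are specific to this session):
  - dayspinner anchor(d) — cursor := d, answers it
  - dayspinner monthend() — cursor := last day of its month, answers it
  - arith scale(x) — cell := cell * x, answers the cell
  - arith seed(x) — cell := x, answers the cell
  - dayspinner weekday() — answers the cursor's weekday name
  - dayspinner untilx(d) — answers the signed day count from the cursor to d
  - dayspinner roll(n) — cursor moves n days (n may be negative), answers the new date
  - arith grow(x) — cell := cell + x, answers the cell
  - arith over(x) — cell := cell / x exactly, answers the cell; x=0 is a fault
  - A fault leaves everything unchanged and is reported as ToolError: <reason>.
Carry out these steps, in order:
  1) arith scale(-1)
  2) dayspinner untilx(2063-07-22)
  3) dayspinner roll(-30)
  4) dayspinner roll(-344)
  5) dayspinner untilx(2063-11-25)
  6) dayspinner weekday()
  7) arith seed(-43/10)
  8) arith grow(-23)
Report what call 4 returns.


Next I call arith scale on x→-1, and observe 0.
Using dayspinner untilx on d→2063-07-22, and get -96.
I call dayspinner roll on n→-30, which returns 2063-09-26.
Now I run dayspinner roll on n→-344, and observe 2062-10-17.
I use dayspinner untilx on d→2063-11-25: 404.
I invoke dayspinner weekday, and observe Tuesday.
I run arith seed on x→-43/10, → -43/10.
Calling arith grow on x→-23, — result: -273/10.

Answer: 2062-10-17


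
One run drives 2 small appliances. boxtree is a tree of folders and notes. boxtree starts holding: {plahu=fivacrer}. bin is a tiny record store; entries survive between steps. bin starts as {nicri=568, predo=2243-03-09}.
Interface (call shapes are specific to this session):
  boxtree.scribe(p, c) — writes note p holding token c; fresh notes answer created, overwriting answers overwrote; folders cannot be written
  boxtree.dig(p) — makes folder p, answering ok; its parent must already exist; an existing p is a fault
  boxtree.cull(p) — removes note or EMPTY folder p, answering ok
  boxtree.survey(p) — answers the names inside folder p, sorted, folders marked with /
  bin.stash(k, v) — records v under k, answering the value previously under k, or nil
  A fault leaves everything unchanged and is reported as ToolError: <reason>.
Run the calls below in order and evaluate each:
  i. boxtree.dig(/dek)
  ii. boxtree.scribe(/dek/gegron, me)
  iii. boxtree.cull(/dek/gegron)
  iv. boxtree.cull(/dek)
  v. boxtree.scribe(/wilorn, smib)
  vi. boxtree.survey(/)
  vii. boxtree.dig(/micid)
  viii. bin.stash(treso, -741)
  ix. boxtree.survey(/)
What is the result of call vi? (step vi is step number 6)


I use dig with p=/dek, which returns ok.
Invoking scribe with p=/dek/gegron, c=me: created.
Calling cull with p=/dek/gegron, which returns ok.
I invoke cull with p=/dek, → ok.
Calling scribe with p=/wilorn, c=smib, and get created.
I run survey with p=/, and see [plahu, wilorn].
I call dig with p=/micid, — result: ok.
Now I run stash with k=treso, v=-741, and get nil.
I invoke survey with p=/, and see [micid/, plahu, wilorn].

Answer: [plahu, wilorn]


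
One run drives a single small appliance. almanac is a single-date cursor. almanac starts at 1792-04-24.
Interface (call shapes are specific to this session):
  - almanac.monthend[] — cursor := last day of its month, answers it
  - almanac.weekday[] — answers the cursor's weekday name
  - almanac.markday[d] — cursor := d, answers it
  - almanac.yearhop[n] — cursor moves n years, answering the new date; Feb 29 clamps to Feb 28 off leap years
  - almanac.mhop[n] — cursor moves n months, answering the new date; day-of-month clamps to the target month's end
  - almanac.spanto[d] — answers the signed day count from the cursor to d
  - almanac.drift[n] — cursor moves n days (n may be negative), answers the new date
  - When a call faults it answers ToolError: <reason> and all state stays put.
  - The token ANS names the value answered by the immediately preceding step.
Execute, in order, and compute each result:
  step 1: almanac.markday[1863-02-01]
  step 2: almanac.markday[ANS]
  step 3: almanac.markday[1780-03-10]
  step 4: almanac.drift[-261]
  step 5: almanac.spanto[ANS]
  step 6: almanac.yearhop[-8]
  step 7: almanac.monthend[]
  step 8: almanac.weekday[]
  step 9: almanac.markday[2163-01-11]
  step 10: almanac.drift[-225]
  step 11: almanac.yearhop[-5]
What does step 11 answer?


Answer: 2157-05-31

Derivation:
% 1. almanac.markday(1863-02-01) ~> 1863-02-01
% 2. almanac.markday(ANS) ~> 1863-02-01
% 3. almanac.markday(1780-03-10) ~> 1780-03-10
% 4. almanac.drift(-261) ~> 1779-06-23
% 5. almanac.spanto(ANS) ~> 0
% 6. almanac.yearhop(-8) ~> 1771-06-23
% 7. almanac.monthend() ~> 1771-06-30
% 8. almanac.weekday() ~> Sunday
% 9. almanac.markday(2163-01-11) ~> 2163-01-11
% 10. almanac.drift(-225) ~> 2162-05-31
% 11. almanac.yearhop(-5) ~> 2157-05-31


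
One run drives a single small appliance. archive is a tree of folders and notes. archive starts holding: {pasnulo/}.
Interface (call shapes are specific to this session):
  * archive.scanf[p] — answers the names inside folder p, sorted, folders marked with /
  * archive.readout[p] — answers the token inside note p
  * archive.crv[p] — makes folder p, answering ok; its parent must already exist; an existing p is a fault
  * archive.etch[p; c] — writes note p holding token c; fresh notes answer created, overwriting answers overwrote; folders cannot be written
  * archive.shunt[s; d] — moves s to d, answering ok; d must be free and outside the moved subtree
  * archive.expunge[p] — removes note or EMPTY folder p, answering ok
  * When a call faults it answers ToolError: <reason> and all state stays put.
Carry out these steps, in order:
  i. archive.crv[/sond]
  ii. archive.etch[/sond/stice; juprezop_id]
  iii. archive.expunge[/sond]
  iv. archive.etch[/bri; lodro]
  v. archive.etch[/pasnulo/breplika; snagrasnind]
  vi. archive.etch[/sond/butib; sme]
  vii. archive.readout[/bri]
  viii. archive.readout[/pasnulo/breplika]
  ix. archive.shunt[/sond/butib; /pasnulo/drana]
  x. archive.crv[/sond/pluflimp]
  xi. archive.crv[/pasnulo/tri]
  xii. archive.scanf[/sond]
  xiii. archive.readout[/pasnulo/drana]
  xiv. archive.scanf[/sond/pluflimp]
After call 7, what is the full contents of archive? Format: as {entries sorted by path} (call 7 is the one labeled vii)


>> crv(p='/sond')
<< ok
>> etch(p='/sond/stice', c='juprezop_id')
<< created
>> expunge(p='/sond')
<< ToolError: not empty
>> etch(p='/bri', c='lodro')
<< created
>> etch(p='/pasnulo/breplika', c='snagrasnind')
<< created
>> etch(p='/sond/butib', c='sme')
<< created
>> readout(p='/bri')
<< lodro
>> readout(p='/pasnulo/breplika')
<< snagrasnind
>> shunt(s='/sond/butib', d='/pasnulo/drana')
<< ok
>> crv(p='/sond/pluflimp')
<< ok
>> crv(p='/pasnulo/tri')
<< ok
>> scanf(p='/sond')
<< [pluflimp/, stice]
>> readout(p='/pasnulo/drana')
<< sme
>> scanf(p='/sond/pluflimp')
<< []

Answer: {bri=lodro, pasnulo/, pasnulo/breplika=snagrasnind, sond/, sond/butib=sme, sond/stice=juprezop_id}


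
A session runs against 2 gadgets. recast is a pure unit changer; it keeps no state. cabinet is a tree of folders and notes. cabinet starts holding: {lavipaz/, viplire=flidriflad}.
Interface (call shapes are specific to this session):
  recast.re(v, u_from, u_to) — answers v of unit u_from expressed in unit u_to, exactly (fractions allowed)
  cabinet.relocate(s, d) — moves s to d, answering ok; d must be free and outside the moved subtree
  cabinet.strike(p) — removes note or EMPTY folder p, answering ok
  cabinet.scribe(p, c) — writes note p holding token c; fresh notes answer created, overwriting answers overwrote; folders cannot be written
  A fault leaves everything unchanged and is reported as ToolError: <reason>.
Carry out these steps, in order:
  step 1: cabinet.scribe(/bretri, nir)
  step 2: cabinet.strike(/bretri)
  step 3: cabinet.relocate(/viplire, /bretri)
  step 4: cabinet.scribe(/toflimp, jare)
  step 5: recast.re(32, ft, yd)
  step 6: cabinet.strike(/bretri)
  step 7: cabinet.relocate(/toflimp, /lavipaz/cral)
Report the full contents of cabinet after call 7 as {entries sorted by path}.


Answer: {lavipaz/, lavipaz/cral=jare}

Derivation:
Step: scribe[p→/bretri; c→nir]
Result: created
Step: strike[p→/bretri]
Result: ok
Step: relocate[s→/viplire; d→/bretri]
Result: ok
Step: scribe[p→/toflimp; c→jare]
Result: created
Step: re[v→32; u_from→ft; u_to→yd]
Result: 32/3
Step: strike[p→/bretri]
Result: ok
Step: relocate[s→/toflimp; d→/lavipaz/cral]
Result: ok


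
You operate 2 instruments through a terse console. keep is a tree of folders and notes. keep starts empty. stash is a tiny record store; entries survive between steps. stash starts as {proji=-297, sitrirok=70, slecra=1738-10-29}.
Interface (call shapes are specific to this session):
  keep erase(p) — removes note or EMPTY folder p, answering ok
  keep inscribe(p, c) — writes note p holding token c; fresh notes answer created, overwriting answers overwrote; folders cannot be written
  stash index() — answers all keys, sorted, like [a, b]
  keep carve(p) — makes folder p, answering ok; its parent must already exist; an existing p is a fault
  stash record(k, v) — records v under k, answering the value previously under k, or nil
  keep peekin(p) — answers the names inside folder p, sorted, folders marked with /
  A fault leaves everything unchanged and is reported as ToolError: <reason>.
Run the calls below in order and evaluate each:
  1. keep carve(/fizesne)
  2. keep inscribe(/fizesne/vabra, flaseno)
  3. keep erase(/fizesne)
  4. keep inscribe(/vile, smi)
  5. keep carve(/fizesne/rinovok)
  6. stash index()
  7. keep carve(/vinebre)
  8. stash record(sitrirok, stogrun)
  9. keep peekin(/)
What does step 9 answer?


Act: keep carve[/fizesne]
Obs: ok
Act: keep inscribe[/fizesne/vabra; flaseno]
Obs: created
Act: keep erase[/fizesne]
Obs: ToolError: not empty
Act: keep inscribe[/vile; smi]
Obs: created
Act: keep carve[/fizesne/rinovok]
Obs: ok
Act: stash index[]
Obs: [proji, sitrirok, slecra]
Act: keep carve[/vinebre]
Obs: ok
Act: stash record[sitrirok; stogrun]
Obs: 70
Act: keep peekin[/]
Obs: [fizesne/, vile, vinebre/]

Answer: [fizesne/, vile, vinebre/]


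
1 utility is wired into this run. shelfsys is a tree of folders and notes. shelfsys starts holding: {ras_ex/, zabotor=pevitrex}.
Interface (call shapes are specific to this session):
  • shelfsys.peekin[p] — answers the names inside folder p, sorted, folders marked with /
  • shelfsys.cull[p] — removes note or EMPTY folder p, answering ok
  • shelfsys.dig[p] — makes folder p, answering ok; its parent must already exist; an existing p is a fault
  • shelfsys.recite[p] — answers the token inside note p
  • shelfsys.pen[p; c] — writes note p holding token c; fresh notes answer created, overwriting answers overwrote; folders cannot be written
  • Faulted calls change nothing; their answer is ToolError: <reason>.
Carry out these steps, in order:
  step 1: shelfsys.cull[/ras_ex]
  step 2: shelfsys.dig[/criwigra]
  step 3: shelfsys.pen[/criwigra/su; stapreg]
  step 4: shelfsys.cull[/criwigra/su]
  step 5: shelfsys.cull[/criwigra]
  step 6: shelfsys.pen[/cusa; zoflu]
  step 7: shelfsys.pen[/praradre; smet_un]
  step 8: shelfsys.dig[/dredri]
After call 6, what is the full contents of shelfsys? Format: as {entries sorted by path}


>> shelfsys.cull(/ras_ex)
<< ok
>> shelfsys.dig(/criwigra)
<< ok
>> shelfsys.pen(/criwigra/su, stapreg)
<< created
>> shelfsys.cull(/criwigra/su)
<< ok
>> shelfsys.cull(/criwigra)
<< ok
>> shelfsys.pen(/cusa, zoflu)
<< created
>> shelfsys.pen(/praradre, smet_un)
<< created
>> shelfsys.dig(/dredri)
<< ok

Answer: {cusa=zoflu, zabotor=pevitrex}


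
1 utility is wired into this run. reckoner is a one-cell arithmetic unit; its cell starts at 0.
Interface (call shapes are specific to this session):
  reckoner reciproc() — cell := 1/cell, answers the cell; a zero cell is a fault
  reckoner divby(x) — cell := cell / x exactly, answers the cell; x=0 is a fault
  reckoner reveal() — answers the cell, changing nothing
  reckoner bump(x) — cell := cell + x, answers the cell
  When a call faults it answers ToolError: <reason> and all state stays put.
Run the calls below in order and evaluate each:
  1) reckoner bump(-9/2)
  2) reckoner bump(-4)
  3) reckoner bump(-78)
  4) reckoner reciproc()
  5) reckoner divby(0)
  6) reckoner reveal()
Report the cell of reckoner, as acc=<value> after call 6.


% 1. reckoner bump(x→-9/2) => -9/2
% 2. reckoner bump(x→-4) => -17/2
% 3. reckoner bump(x→-78) => -173/2
% 4. reckoner reciproc() => -2/173
% 5. reckoner divby(x→0) => ToolError: division by zero
% 6. reckoner reveal() => -2/173

Answer: acc=-2/173


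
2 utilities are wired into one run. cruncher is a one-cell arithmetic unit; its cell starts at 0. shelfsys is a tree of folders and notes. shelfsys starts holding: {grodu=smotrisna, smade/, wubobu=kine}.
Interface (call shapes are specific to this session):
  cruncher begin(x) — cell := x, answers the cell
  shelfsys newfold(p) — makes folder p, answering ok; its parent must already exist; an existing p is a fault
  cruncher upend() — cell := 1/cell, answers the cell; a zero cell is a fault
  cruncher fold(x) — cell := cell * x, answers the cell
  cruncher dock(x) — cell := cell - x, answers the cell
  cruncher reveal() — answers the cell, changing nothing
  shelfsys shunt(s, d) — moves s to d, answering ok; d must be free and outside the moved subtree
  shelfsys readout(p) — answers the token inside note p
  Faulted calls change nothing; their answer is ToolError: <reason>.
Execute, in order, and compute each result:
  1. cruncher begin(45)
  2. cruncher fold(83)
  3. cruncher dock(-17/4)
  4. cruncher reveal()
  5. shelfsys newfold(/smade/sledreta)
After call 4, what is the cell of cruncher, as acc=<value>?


% cruncher begin x='45'
:: 45
% cruncher fold x='83'
:: 3735
% cruncher dock x='-17/4'
:: 14957/4
% cruncher reveal
:: 14957/4
% shelfsys newfold p='/smade/sledreta'
:: ok

Answer: acc=14957/4


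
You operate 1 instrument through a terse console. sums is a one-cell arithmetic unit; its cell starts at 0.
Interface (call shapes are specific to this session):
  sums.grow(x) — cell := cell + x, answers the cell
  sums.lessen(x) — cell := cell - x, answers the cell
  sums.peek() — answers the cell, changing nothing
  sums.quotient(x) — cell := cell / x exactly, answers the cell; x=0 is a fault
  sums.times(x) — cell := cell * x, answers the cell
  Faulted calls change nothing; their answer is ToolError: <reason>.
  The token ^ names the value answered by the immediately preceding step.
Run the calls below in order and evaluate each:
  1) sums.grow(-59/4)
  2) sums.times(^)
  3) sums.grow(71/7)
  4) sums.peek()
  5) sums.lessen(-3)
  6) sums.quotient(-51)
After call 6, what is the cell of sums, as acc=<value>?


Answer: acc=-8613/1904

Derivation:
> grow x→-59/4
[out] -59/4
> times x→^
[out] 3481/16
> grow x→71/7
[out] 25503/112
> peek
[out] 25503/112
> lessen x→-3
[out] 25839/112
> quotient x→-51
[out] -8613/1904


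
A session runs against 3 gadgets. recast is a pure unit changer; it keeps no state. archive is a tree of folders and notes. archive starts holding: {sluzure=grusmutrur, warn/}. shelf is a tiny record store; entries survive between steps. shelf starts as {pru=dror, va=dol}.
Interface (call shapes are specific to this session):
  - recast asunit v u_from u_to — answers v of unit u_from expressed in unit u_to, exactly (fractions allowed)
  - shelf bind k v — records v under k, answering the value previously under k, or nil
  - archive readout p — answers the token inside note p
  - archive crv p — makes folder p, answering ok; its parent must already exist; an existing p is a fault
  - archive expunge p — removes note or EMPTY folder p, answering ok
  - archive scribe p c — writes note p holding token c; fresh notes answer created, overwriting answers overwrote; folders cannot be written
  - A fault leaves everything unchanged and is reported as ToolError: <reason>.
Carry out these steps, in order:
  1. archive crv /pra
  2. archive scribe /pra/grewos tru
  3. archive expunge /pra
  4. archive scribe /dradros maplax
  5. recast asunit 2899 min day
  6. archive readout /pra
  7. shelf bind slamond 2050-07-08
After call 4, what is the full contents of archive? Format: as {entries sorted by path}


Answer: {dradros=maplax, pra/, pra/grewos=tru, sluzure=grusmutrur, warn/}

Derivation:
·→ archive crv(/pra)
·← ok
·→ archive scribe(/pra/grewos, tru)
·← created
·→ archive expunge(/pra)
·← ToolError: not empty
·→ archive scribe(/dradros, maplax)
·← created
·→ recast asunit(2899, min, day)
·← 2899/1440
·→ archive readout(/pra)
·← ToolError: is a directory
·→ shelf bind(slamond, 2050-07-08)
·← nil


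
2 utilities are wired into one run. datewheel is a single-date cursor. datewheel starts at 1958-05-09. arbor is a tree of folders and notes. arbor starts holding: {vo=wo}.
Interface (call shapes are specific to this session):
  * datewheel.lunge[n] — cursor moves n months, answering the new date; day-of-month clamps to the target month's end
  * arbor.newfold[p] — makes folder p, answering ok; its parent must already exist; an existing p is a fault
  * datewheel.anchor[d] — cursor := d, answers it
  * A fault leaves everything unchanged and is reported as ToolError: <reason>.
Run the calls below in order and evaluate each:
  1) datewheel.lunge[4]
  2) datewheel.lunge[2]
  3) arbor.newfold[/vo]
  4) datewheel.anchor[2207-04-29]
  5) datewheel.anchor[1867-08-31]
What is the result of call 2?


Answer: 1958-11-09

Derivation:
// lunge(4) : 1958-09-09
// lunge(2) : 1958-11-09
// newfold(/vo) : ToolError: exists
// anchor(2207-04-29) : 2207-04-29
// anchor(1867-08-31) : 1867-08-31


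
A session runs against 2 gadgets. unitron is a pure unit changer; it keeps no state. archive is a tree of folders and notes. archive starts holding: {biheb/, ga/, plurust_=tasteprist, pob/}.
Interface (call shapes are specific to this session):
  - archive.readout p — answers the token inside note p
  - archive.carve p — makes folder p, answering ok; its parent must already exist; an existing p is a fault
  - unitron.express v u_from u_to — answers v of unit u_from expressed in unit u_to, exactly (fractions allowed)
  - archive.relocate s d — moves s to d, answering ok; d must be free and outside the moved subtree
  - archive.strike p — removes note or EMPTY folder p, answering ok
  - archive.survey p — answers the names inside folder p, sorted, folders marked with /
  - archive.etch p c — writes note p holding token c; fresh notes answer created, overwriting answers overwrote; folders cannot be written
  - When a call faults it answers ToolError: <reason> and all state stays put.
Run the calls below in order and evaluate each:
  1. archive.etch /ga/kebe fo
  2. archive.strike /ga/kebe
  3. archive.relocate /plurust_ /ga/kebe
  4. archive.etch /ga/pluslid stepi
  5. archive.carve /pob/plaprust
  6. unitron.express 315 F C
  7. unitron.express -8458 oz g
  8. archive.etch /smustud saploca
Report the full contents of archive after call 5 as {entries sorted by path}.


$ archive.etch p: /ga/kebe c: fo
= created
$ archive.strike p: /ga/kebe
= ok
$ archive.relocate s: /plurust_ d: /ga/kebe
= ok
$ archive.etch p: /ga/pluslid c: stepi
= created
$ archive.carve p: /pob/plaprust
= ok
$ unitron.express v: 315 u_from: F u_to: C
= 1415/9
$ unitron.express v: -8458 u_from: oz u_to: g
= -191824213273/800000
$ archive.etch p: /smustud c: saploca
= created

Answer: {biheb/, ga/, ga/kebe=tasteprist, ga/pluslid=stepi, pob/, pob/plaprust/}


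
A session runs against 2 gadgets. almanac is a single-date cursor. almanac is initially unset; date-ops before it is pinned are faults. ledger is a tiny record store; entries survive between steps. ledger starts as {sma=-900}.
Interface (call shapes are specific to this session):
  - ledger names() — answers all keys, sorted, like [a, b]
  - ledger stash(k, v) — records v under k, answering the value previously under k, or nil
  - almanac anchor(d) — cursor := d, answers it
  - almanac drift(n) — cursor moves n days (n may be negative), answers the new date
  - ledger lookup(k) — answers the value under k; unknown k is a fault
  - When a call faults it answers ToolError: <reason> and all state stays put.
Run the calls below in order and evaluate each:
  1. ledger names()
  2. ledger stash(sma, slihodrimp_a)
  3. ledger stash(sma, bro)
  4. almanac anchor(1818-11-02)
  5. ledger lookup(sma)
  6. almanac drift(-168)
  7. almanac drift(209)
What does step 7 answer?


# ledger names() == [sma]
# ledger stash(k→sma, v→slihodrimp_a) == -900
# ledger stash(k→sma, v→bro) == slihodrimp_a
# almanac anchor(d→1818-11-02) == 1818-11-02
# ledger lookup(k→sma) == bro
# almanac drift(n→-168) == 1818-05-18
# almanac drift(n→209) == 1818-12-13

Answer: 1818-12-13


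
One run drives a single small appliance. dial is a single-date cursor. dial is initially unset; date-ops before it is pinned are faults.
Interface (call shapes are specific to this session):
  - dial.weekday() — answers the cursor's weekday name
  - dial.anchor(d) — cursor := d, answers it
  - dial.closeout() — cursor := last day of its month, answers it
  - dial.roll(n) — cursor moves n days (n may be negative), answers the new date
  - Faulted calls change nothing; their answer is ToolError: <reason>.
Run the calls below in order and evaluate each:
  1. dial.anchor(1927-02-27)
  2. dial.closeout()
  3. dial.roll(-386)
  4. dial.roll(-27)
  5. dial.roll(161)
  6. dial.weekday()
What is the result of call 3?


==> dial.anchor(d: 1927-02-27)
<== 1927-02-27
==> dial.closeout()
<== 1927-02-28
==> dial.roll(n: -386)
<== 1926-02-07
==> dial.roll(n: -27)
<== 1926-01-11
==> dial.roll(n: 161)
<== 1926-06-21
==> dial.weekday()
<== Monday

Answer: 1926-02-07


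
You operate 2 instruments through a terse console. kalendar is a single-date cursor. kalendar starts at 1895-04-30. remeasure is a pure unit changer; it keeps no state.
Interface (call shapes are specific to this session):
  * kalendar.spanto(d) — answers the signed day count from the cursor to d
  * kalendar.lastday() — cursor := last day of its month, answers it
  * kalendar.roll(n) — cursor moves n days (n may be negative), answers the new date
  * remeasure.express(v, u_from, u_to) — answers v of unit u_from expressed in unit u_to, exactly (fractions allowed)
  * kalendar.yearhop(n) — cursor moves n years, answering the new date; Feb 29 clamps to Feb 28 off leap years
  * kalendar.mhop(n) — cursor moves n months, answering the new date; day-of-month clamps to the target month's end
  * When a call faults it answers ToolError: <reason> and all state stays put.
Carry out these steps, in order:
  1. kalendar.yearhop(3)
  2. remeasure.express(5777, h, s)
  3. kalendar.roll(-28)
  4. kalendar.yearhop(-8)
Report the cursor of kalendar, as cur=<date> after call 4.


;; kalendar.yearhop(n→3) : 1898-04-30
;; remeasure.express(v→5777, u_from→h, u_to→s) : 20797200
;; kalendar.roll(n→-28) : 1898-04-02
;; kalendar.yearhop(n→-8) : 1890-04-02

Answer: cur=1890-04-02


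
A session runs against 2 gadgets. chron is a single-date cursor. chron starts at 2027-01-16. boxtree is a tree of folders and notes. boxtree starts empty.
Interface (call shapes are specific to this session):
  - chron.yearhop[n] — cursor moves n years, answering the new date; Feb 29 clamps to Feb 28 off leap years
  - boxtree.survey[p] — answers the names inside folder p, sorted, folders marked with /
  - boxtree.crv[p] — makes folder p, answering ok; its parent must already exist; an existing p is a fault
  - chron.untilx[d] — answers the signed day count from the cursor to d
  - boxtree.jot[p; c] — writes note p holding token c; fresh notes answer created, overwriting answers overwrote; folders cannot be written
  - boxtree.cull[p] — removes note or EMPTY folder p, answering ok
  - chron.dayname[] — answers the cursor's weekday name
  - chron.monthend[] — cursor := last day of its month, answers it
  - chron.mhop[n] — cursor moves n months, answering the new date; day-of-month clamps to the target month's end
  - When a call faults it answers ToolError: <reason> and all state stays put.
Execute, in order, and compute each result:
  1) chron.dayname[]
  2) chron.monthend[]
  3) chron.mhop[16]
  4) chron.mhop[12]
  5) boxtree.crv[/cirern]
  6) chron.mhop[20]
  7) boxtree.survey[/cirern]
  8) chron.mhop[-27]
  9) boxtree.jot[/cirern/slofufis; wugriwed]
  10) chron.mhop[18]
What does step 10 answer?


Do: dayname[]
See: Saturday
Do: monthend[]
See: 2027-01-31
Do: mhop[n=16]
See: 2028-05-31
Do: mhop[n=12]
See: 2029-05-31
Do: crv[p=/cirern]
See: ok
Do: mhop[n=20]
See: 2031-01-31
Do: survey[p=/cirern]
See: []
Do: mhop[n=-27]
See: 2028-10-31
Do: jot[p=/cirern/slofufis; c=wugriwed]
See: created
Do: mhop[n=18]
See: 2030-04-30

Answer: 2030-04-30


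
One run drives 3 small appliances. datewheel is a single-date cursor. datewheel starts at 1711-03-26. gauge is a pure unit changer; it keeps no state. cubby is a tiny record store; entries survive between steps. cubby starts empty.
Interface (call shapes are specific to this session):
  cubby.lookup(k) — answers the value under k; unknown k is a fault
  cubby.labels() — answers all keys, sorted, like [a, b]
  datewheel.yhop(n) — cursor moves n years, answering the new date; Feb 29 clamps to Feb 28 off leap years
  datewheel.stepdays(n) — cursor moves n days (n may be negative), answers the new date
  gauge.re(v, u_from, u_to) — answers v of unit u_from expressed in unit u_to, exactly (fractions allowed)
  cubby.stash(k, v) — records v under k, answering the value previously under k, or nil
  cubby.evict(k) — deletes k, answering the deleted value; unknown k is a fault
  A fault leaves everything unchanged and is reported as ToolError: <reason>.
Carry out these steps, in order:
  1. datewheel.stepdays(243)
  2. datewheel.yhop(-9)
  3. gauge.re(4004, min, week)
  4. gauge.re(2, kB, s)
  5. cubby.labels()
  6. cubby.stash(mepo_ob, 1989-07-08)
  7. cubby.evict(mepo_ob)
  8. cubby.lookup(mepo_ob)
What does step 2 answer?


Act: datewheel.stepdays[n=243]
Obs: 1711-11-24
Act: datewheel.yhop[n=-9]
Obs: 1702-11-24
Act: gauge.re[v=4004; u_from=min; u_to=week]
Obs: 143/360
Act: gauge.re[v=2; u_from=kB; u_to=s]
Obs: ToolError: incompatible units
Act: cubby.labels[]
Obs: []
Act: cubby.stash[k=mepo_ob; v=1989-07-08]
Obs: nil
Act: cubby.evict[k=mepo_ob]
Obs: 1989-07-08
Act: cubby.lookup[k=mepo_ob]
Obs: ToolError: no such key mepo_ob

Answer: 1702-11-24


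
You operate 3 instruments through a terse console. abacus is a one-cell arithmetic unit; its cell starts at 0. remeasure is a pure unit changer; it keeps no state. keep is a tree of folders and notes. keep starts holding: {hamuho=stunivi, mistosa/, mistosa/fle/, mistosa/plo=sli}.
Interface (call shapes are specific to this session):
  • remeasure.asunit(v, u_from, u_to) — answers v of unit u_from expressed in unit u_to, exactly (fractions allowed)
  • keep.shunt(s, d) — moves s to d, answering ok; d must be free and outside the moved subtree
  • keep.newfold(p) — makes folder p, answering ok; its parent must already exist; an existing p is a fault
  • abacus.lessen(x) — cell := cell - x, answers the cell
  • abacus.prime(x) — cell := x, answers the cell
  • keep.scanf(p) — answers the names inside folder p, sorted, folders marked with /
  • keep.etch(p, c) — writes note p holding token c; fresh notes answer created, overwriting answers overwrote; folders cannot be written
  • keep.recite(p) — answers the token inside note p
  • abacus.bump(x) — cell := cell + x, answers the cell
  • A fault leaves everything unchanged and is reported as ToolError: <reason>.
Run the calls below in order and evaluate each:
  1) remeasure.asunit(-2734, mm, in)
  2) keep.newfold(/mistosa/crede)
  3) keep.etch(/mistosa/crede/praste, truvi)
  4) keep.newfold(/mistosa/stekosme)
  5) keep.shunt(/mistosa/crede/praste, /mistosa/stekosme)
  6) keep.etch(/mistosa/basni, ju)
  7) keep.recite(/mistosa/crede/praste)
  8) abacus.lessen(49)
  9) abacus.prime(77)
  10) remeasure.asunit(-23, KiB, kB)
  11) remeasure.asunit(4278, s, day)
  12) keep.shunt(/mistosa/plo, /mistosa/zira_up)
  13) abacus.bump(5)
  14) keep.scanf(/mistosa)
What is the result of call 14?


Answer: [basni, crede/, fle/, stekosme/, zira_up]

Derivation:
Now I run remeasure.asunit with -2734, mm, in, which returns -13670/127.
Calling keep.newfold with /mistosa/crede: ok.
Then keep.etch with /mistosa/crede/praste, truvi, — result: created.
Now I run keep.newfold with /mistosa/stekosme, and get ok.
I call keep.shunt with /mistosa/crede/praste, /mistosa/stekosme, → ToolError: exists.
I use keep.etch with /mistosa/basni, ju, and observe created.
Using keep.recite with /mistosa/crede/praste, → truvi.
I use abacus.lessen with 49, and see -49.
I use abacus.prime with 77, and see 77.
I run remeasure.asunit with -23, KiB, kB: -2944/125.
I run remeasure.asunit with 4278, s, day, giving 713/14400.
Then keep.shunt with /mistosa/plo, /mistosa/zira_up, yielding ok.
I run abacus.bump with 5, → 82.
Invoking keep.scanf with /mistosa, — result: [basni, crede/, fle/, stekosme/, zira_up].


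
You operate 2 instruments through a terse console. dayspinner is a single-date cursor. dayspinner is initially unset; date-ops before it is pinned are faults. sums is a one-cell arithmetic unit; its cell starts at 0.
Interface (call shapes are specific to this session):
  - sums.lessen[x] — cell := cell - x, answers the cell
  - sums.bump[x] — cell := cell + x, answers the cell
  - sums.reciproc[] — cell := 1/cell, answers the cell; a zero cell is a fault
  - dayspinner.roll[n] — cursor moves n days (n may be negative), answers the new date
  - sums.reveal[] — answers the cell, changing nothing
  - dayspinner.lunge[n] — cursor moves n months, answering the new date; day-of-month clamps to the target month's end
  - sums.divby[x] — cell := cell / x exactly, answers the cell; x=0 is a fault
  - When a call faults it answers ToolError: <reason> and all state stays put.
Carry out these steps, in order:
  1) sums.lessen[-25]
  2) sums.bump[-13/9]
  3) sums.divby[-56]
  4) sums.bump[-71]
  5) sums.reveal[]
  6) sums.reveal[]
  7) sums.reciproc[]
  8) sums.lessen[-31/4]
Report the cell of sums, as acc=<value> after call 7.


Answer: acc=-126/8999

Derivation:
→ lessen(-25)
← 25
→ bump(-13/9)
← 212/9
→ divby(-56)
← -53/126
→ bump(-71)
← -8999/126
→ reveal()
← -8999/126
→ reveal()
← -8999/126
→ reciproc()
← -126/8999
→ lessen(-31/4)
← 278465/35996


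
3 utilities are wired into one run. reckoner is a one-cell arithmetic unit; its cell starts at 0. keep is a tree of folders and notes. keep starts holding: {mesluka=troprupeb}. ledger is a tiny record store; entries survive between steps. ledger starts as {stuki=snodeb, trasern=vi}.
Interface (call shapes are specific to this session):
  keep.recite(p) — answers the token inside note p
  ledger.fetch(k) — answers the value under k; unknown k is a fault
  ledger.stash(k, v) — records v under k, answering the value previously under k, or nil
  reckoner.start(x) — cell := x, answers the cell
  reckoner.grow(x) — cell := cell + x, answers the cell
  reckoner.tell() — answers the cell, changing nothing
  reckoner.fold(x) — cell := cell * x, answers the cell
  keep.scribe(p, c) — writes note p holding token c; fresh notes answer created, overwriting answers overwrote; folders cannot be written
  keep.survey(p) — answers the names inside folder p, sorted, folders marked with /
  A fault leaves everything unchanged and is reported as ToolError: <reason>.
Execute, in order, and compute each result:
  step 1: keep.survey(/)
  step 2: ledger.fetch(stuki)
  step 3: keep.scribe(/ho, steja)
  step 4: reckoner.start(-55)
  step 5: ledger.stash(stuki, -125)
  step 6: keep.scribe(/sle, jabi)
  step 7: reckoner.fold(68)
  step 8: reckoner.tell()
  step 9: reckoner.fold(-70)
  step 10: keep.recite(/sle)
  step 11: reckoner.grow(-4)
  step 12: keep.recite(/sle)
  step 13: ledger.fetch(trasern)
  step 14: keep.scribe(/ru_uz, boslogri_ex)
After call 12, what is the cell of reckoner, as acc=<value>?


Invoking keep.survey using /, — result: [mesluka].
I run ledger.fetch using stuki, yielding snodeb.
I call keep.scribe using /ho, steja, and observe created.
I call reckoner.start using -55, giving -55.
Using ledger.stash using stuki, -125: snodeb.
I invoke keep.scribe using /sle, jabi, giving created.
I invoke reckoner.fold using 68: -3740.
Invoking reckoner.tell, giving -3740.
I invoke reckoner.fold using -70, which returns 261800.
Then keep.recite using /sle, giving jabi.
I call reckoner.grow using -4, and get 261796.
Then keep.recite using /sle, and observe jabi.
I call ledger.fetch using trasern, and observe vi.
I run keep.scribe using /ru_uz, boslogri_ex, and get created.

Answer: acc=261796
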